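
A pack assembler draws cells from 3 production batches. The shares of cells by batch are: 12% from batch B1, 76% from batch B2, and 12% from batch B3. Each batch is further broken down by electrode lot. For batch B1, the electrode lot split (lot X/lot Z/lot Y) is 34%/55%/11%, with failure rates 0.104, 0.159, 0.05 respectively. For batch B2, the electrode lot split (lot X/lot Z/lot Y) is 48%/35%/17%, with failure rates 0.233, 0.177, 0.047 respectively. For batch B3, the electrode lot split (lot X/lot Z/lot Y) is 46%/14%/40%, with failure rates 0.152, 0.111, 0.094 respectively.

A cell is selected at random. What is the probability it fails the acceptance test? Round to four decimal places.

P(F|B1) = 0.34·0.104 + 0.55·0.159 + 0.11·0.05 = 0.03536 + 0.08745 + 0.0055 = 0.12831
P(F|B2) = 0.48·0.233 + 0.35·0.177 + 0.17·0.047 = 0.11184 + 0.06195 + 0.00799 = 0.18178
P(F|B3) = 0.46·0.152 + 0.14·0.111 + 0.4·0.094 = 0.06992 + 0.01554 + 0.0376 = 0.12306
Then overall,
P(F) = 0.12·0.12831 + 0.76·0.18178 + 0.12·0.12306
      = 0.0153972 + 0.1381528 + 0.0147672 = 0.1683172

P(F) ≈ 0.1683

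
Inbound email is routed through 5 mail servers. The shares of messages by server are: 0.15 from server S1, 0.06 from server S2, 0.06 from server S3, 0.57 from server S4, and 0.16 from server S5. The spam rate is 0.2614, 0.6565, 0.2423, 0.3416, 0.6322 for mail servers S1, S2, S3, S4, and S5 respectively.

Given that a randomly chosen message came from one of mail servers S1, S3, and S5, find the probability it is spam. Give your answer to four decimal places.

Let J = {S1, S3, S5}.
P(J) = 0.15 + 0.06 + 0.16 = 0.37.
P(S ∩ J) = 0.2614·0.15 + 0.2423·0.06 + 0.6322·0.16 = 0.03921 + 0.014538 + 0.101152 = 0.1549.
P(S | J) = 0.1549 / 0.37 = 0.418649…

P(S|J) ≈ 0.4186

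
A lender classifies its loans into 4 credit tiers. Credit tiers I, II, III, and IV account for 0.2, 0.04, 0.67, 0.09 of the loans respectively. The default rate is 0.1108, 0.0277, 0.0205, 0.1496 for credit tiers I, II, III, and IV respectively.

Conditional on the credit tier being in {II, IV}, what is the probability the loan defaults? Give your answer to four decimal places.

0.1121

Let S = {II, IV}.
P(S) = 0.04 + 0.09 = 0.13.
P(D ∩ S) = 0.0277·0.04 + 0.1496·0.09 = 0.001108 + 0.013464 = 0.014572.
P(D | S) = 0.014572 / 0.13 = 0.112092…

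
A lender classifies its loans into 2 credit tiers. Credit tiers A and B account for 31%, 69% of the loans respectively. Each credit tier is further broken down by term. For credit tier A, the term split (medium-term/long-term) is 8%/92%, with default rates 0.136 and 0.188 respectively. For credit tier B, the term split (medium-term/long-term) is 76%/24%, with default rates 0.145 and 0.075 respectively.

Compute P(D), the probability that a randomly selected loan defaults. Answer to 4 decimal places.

P(D|A) = 0.08·0.136 + 0.92·0.188 = 0.01088 + 0.17296 = 0.18384
P(D|B) = 0.76·0.145 + 0.24·0.075 = 0.1102 + 0.018 = 0.1282
By total probability over the outer partition,
P(D) = 0.31·0.18384 + 0.69·0.1282
      = 0.0569904 + 0.088458 = 0.1454484

P(D) ≈ 0.1454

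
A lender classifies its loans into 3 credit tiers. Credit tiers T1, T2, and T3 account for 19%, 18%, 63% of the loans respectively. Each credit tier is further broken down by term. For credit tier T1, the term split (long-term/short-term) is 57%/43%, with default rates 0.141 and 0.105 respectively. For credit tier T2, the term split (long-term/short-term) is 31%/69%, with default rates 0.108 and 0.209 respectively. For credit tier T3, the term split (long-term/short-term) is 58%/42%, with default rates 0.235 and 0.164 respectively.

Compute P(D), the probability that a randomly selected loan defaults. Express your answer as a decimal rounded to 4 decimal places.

P(D) ≈ 0.1851

P(D|T1) = 0.57·0.141 + 0.43·0.105 = 0.08037 + 0.04515 = 0.12552
P(D|T2) = 0.31·0.108 + 0.69·0.209 = 0.03348 + 0.14421 = 0.17769
P(D|T3) = 0.58·0.235 + 0.42·0.164 = 0.1363 + 0.06888 = 0.20518
Then overall,
P(D) = 0.19·0.12552 + 0.18·0.17769 + 0.63·0.20518
      = 0.0238488 + 0.0319842 + 0.1292634 = 0.1850964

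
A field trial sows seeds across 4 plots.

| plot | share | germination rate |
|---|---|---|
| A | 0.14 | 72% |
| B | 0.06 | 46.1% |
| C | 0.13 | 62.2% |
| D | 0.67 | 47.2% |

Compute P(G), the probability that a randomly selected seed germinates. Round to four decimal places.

P(G) = P(G|A)·P(A) + P(G|B)·P(B) + P(G|C)·P(C) + P(G|D)·P(D)
      = 0.72·0.14 + 0.461·0.06 + 0.622·0.13 + 0.472·0.67
      = 0.1008 + 0.02766 + 0.08086 + 0.31624 = 0.52556

P(G) ≈ 0.5256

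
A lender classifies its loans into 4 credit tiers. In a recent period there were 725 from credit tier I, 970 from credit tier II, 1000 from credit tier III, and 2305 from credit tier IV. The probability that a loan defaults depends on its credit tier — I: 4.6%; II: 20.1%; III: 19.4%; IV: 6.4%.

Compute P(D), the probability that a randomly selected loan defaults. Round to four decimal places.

0.1140

Total: 725 + 970 + 1000 + 2305 = 5000.
P(I) = 725/5000 = 0.145. P(II) = 970/5000 = 0.194. P(III) = 1000/5000 = 0.2. P(IV) = 2305/5000 = 0.461.
P(D) = P(D|I)·P(I) + P(D|II)·P(II) + P(D|III)·P(III) + P(D|IV)·P(IV)
      = 0.046·0.145 + 0.201·0.194 + 0.194·0.2 + 0.064·0.461
      = 0.00667 + 0.038994 + 0.0388 + 0.029504 = 0.113968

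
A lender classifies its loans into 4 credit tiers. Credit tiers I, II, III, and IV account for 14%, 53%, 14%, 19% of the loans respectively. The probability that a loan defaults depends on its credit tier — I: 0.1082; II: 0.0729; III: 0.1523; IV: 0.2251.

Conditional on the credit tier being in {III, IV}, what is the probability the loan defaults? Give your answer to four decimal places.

0.1942

Let S = {III, IV}.
P(S) = 0.14 + 0.19 = 0.33.
P(D ∩ S) = 0.1523·0.14 + 0.2251·0.19 = 0.021322 + 0.042769 = 0.064091.
P(D | S) = 0.064091 / 0.33 = 0.194215…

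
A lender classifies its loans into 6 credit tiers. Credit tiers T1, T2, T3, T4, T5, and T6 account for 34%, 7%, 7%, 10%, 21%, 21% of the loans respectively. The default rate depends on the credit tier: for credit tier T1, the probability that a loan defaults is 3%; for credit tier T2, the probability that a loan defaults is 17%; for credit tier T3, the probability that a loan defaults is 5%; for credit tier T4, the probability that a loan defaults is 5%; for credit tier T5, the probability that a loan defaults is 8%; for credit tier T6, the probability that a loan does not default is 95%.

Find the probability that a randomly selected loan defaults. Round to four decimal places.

P(D) ≈ 0.0579

P(D|T6) = 1 − 0.95 = 0.05.
Using total probability over the partition,
P(D) = P(D|T1)·P(T1) + P(D|T2)·P(T2) + P(D|T3)·P(T3) + P(D|T4)·P(T4) + P(D|T5)·P(T5) + P(D|T6)·P(T6)
      = 0.03·0.34 + 0.17·0.07 + 0.05·0.07 + 0.05·0.1 + 0.08·0.21 + 0.05·0.21
      = 0.0102 + 0.0119 + 0.0035 + 0.005 + 0.0168 + 0.0105 = 0.0579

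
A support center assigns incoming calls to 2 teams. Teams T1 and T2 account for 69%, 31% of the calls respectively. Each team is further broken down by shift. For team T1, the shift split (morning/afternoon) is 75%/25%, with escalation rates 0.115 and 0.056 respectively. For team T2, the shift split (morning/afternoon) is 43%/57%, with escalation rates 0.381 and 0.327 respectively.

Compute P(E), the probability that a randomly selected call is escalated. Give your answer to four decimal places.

0.1777

P(E|T1) = 0.75·0.115 + 0.25·0.056 = 0.08625 + 0.014 = 0.10025
P(E|T2) = 0.43·0.381 + 0.57·0.327 = 0.16383 + 0.18639 = 0.35022
By total probability over the outer partition,
P(E) = 0.69·0.10025 + 0.31·0.35022
      = 0.0691725 + 0.1085682 = 0.1777407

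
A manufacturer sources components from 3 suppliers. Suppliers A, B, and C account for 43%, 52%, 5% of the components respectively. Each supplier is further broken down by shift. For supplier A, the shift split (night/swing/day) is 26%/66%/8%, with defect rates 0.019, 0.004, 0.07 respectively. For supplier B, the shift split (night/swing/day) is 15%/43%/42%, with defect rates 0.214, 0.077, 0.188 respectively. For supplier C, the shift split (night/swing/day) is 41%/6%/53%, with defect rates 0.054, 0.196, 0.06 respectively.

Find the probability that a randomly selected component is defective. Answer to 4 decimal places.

0.0839

P(D|A) = 0.26·0.019 + 0.66·0.004 + 0.08·0.07 = 0.00494 + 0.00264 + 0.0056 = 0.01318
P(D|B) = 0.15·0.214 + 0.43·0.077 + 0.42·0.188 = 0.0321 + 0.03311 + 0.07896 = 0.14417
P(D|C) = 0.41·0.054 + 0.06·0.196 + 0.53·0.06 = 0.02214 + 0.01176 + 0.0318 = 0.0657
By total probability over the outer partition,
P(D) = 0.43·0.01318 + 0.52·0.14417 + 0.05·0.0657
      = 0.0056674 + 0.0749684 + 0.003285 = 0.0839208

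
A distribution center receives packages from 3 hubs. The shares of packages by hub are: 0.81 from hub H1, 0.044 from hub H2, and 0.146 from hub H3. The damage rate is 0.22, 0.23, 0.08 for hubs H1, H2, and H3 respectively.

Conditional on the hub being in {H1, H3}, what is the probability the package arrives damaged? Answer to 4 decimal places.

Let S = {H1, H3}.
P(S) = 0.81 + 0.146 = 0.956.
P(D ∩ S) = 0.22·0.81 + 0.08·0.146 = 0.1782 + 0.01168 = 0.18988.
P(D | S) = 0.18988 / 0.956 = 0.198619…

0.1986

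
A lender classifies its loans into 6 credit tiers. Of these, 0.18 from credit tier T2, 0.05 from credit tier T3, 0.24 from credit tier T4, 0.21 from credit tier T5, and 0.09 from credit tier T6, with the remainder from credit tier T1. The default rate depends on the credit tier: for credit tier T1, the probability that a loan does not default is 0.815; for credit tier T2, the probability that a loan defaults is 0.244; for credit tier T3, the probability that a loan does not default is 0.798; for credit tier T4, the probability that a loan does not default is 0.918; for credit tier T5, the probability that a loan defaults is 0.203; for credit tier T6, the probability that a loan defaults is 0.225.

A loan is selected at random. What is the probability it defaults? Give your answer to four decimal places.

P(T1) = 1 − (0.18 + 0.05 + 0.24 + 0.21 + 0.09) = 0.23.
P(D|T1) = 1 − 0.815 = 0.185.
P(D|T3) = 1 − 0.798 = 0.202.
P(D|T4) = 1 − 0.918 = 0.082.
Summing over the partition,
P(D) = P(D|T1)·P(T1) + P(D|T2)·P(T2) + P(D|T3)·P(T3) + P(D|T4)·P(T4) + P(D|T5)·P(T5) + P(D|T6)·P(T6)
      = 0.185·0.23 + 0.244·0.18 + 0.202·0.05 + 0.082·0.24 + 0.203·0.21 + 0.225·0.09
      = 0.04255 + 0.04392 + 0.0101 + 0.01968 + 0.04263 + 0.02025 = 0.17913

P(D) ≈ 0.1791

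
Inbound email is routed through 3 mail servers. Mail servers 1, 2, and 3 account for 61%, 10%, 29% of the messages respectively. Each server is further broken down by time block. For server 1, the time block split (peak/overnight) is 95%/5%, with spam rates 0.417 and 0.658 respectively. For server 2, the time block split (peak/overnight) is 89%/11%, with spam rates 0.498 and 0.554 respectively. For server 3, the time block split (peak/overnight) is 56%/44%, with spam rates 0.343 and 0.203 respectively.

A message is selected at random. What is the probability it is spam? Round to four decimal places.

0.3937

P(S|1) = 0.95·0.417 + 0.05·0.658 = 0.39615 + 0.0329 = 0.42905
P(S|2) = 0.89·0.498 + 0.11·0.554 = 0.44322 + 0.06094 = 0.50416
P(S|3) = 0.56·0.343 + 0.44·0.203 = 0.19208 + 0.08932 = 0.2814
By total probability over the outer partition,
P(S) = 0.61·0.42905 + 0.1·0.50416 + 0.29·0.2814
      = 0.2617205 + 0.050416 + 0.081606 = 0.3937425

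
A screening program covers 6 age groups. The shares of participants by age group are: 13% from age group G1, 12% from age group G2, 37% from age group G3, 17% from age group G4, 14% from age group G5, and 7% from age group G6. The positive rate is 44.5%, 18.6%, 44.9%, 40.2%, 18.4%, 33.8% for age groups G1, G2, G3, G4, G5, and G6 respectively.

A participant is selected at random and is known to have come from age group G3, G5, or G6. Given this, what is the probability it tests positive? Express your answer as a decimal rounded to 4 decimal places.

Let S = {G3, G5, G6}.
P(S) = 0.37 + 0.14 + 0.07 = 0.58.
P(T ∩ S) = 0.449·0.37 + 0.184·0.14 + 0.338·0.07 = 0.16613 + 0.02576 + 0.02366 = 0.21555.
P(T | S) = 0.21555 / 0.58 = 0.371638…

P(T|S) ≈ 0.3716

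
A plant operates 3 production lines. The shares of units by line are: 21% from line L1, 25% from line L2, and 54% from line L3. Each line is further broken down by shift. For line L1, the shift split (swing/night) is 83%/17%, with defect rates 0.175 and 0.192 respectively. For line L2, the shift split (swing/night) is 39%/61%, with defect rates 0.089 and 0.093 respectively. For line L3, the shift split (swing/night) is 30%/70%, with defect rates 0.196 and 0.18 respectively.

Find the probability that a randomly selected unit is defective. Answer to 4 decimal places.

P(D) ≈ 0.1600

P(D|L1) = 0.83·0.175 + 0.17·0.192 = 0.14525 + 0.03264 = 0.17789
P(D|L2) = 0.39·0.089 + 0.61·0.093 = 0.03471 + 0.05673 = 0.09144
P(D|L3) = 0.3·0.196 + 0.7·0.18 = 0.0588 + 0.126 = 0.1848
By total probability over the outer partition,
P(D) = 0.21·0.17789 + 0.25·0.09144 + 0.54·0.1848
      = 0.0373569 + 0.02286 + 0.099792 = 0.1600089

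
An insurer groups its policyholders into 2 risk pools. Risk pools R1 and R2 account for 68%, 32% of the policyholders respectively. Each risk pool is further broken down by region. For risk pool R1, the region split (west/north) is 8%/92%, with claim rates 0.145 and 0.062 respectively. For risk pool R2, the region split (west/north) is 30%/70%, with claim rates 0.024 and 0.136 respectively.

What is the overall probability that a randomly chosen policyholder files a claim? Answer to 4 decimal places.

P(C|R1) = 0.08·0.145 + 0.92·0.062 = 0.0116 + 0.05704 = 0.06864
P(C|R2) = 0.3·0.024 + 0.7·0.136 = 0.0072 + 0.0952 = 0.1024
By total probability over the outer partition,
P(C) = 0.68·0.06864 + 0.32·0.1024
      = 0.0466752 + 0.032768 = 0.0794432

0.0794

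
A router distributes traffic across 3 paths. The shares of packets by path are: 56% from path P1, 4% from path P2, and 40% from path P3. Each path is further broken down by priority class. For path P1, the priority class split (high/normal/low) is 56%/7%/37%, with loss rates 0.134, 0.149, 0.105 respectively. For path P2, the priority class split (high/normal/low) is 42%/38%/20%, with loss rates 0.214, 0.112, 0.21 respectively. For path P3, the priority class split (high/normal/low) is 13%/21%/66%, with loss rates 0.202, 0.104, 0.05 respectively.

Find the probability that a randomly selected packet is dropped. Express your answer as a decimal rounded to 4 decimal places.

P(L|P1) = 0.56·0.134 + 0.07·0.149 + 0.37·0.105 = 0.07504 + 0.01043 + 0.03885 = 0.12432
P(L|P2) = 0.42·0.214 + 0.38·0.112 + 0.2·0.21 = 0.08988 + 0.04256 + 0.042 = 0.17444
P(L|P3) = 0.13·0.202 + 0.21·0.104 + 0.66·0.05 = 0.02626 + 0.02184 + 0.033 = 0.0811
By total probability over the outer partition,
P(L) = 0.56·0.12432 + 0.04·0.17444 + 0.4·0.0811
      = 0.0696192 + 0.0069776 + 0.03244 = 0.1090368

0.1090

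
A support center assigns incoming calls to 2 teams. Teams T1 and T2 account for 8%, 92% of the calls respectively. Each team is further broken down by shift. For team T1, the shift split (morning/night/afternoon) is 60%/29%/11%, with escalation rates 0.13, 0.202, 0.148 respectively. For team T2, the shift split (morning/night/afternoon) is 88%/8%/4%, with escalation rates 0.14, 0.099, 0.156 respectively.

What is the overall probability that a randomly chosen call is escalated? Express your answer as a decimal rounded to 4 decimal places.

P(E|T1) = 0.6·0.13 + 0.29·0.202 + 0.11·0.148 = 0.078 + 0.05858 + 0.01628 = 0.15286
P(E|T2) = 0.88·0.14 + 0.08·0.099 + 0.04·0.156 = 0.1232 + 0.00792 + 0.00624 = 0.13736
By total probability over the outer partition,
P(E) = 0.08·0.15286 + 0.92·0.13736
      = 0.0122288 + 0.1263712 = 0.1386

0.1386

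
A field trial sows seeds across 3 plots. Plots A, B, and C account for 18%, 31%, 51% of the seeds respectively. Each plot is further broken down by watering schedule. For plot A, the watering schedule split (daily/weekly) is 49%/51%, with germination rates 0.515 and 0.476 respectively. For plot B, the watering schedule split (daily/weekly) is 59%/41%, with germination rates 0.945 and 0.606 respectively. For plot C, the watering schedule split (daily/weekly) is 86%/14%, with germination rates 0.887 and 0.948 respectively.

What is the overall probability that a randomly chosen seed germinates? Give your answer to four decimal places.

0.7957

P(G|A) = 0.49·0.515 + 0.51·0.476 = 0.25235 + 0.24276 = 0.49511
P(G|B) = 0.59·0.945 + 0.41·0.606 = 0.55755 + 0.24846 = 0.80601
P(G|C) = 0.86·0.887 + 0.14·0.948 = 0.76282 + 0.13272 = 0.89554
By total probability over the outer partition,
P(G) = 0.18·0.49511 + 0.31·0.80601 + 0.51·0.89554
      = 0.0891198 + 0.2498631 + 0.4567254 = 0.7957083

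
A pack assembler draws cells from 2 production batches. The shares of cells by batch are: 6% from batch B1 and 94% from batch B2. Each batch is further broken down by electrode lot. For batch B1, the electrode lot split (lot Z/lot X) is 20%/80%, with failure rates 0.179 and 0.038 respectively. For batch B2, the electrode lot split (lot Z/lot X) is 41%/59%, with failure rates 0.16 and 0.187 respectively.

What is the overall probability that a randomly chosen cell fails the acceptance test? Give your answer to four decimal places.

P(F|B1) = 0.2·0.179 + 0.8·0.038 = 0.0358 + 0.0304 = 0.0662
P(F|B2) = 0.41·0.16 + 0.59·0.187 = 0.0656 + 0.11033 = 0.17593
By total probability over the outer partition,
P(F) = 0.06·0.0662 + 0.94·0.17593
      = 0.003972 + 0.1653742 = 0.1693462

P(F) ≈ 0.1693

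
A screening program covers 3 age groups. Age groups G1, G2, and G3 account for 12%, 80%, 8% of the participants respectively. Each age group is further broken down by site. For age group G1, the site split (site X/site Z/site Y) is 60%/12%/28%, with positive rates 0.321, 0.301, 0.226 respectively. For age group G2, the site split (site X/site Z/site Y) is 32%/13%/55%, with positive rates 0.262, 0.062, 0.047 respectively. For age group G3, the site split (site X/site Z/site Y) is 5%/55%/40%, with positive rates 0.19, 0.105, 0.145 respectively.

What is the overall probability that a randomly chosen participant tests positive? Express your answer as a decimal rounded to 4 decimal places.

0.1393

P(T|G1) = 0.6·0.321 + 0.12·0.301 + 0.28·0.226 = 0.1926 + 0.03612 + 0.06328 = 0.292
P(T|G2) = 0.32·0.262 + 0.13·0.062 + 0.55·0.047 = 0.08384 + 0.00806 + 0.02585 = 0.11775
P(T|G3) = 0.05·0.19 + 0.55·0.105 + 0.4·0.145 = 0.0095 + 0.05775 + 0.058 = 0.12525
Then overall,
P(T) = 0.12·0.292 + 0.8·0.11775 + 0.08·0.12525
      = 0.03504 + 0.0942 + 0.01002 = 0.13926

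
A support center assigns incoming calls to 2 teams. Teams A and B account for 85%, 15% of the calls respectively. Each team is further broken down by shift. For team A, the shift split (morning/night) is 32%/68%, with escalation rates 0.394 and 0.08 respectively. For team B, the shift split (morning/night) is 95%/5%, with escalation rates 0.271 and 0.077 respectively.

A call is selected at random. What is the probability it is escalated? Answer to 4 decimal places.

P(E) ≈ 0.1926

P(E|A) = 0.32·0.394 + 0.68·0.08 = 0.12608 + 0.0544 = 0.18048
P(E|B) = 0.95·0.271 + 0.05·0.077 = 0.25745 + 0.00385 = 0.2613
By total probability over the outer partition,
P(E) = 0.85·0.18048 + 0.15·0.2613
      = 0.153408 + 0.039195 = 0.192603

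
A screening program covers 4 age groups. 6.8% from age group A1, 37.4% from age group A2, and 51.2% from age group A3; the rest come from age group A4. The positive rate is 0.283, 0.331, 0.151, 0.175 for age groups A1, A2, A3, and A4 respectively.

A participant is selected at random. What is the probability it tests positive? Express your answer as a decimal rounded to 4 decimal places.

P(A4) = 1 − (0.068 + 0.374 + 0.512) = 0.046.
Using total probability over the partition,
P(T) = P(T|A1)·P(A1) + P(T|A2)·P(A2) + P(T|A3)·P(A3) + P(T|A4)·P(A4)
      = 0.283·0.068 + 0.331·0.374 + 0.151·0.512 + 0.175·0.046
      = 0.019244 + 0.123794 + 0.077312 + 0.00805 = 0.2284

P(T) ≈ 0.2284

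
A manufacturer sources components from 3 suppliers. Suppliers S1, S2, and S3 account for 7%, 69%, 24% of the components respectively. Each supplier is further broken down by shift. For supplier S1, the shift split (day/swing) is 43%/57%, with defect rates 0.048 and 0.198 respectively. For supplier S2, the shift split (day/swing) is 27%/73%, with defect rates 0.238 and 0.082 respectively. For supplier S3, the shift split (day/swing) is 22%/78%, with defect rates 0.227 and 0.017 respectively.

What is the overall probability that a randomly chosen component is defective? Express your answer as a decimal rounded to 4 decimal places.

P(D|S1) = 0.43·0.048 + 0.57·0.198 = 0.02064 + 0.11286 = 0.1335
P(D|S2) = 0.27·0.238 + 0.73·0.082 = 0.06426 + 0.05986 = 0.12412
P(D|S3) = 0.22·0.227 + 0.78·0.017 = 0.04994 + 0.01326 = 0.0632
By total probability over the outer partition,
P(D) = 0.07·0.1335 + 0.69·0.12412 + 0.24·0.0632
      = 0.009345 + 0.0856428 + 0.015168 = 0.1101558

0.1102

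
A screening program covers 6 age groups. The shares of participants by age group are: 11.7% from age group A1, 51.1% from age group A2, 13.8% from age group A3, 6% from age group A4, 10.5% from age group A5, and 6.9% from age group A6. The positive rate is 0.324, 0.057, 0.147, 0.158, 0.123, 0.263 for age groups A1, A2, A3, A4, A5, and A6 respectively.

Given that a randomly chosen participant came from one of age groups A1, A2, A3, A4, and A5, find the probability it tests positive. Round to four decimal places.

Let S = {A1, A2, A3, A4, A5}.
P(S) = 0.117 + 0.511 + 0.138 + 0.06 + 0.105 = 0.931.
P(T ∩ S) = 0.324·0.117 + 0.057·0.511 + 0.147·0.138 + 0.158·0.06 + 0.123·0.105 = 0.037908 + 0.029127 + 0.020286 + 0.00948 + 0.012915 = 0.109716.
P(T | S) = 0.109716 / 0.931 = 0.117847…

P(T|S) ≈ 0.1178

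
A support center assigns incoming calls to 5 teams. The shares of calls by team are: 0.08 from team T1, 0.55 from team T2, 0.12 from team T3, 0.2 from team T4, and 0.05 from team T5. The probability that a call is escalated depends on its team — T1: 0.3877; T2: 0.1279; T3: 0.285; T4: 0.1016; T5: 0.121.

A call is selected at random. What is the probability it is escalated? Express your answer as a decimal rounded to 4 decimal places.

P(E) ≈ 0.1619

P(E) = P(E|T1)·P(T1) + P(E|T2)·P(T2) + P(E|T3)·P(T3) + P(E|T4)·P(T4) + P(E|T5)·P(T5)
      = 0.3877·0.08 + 0.1279·0.55 + 0.285·0.12 + 0.1016·0.2 + 0.121·0.05
      = 0.031016 + 0.070345 + 0.0342 + 0.02032 + 0.00605 = 0.161931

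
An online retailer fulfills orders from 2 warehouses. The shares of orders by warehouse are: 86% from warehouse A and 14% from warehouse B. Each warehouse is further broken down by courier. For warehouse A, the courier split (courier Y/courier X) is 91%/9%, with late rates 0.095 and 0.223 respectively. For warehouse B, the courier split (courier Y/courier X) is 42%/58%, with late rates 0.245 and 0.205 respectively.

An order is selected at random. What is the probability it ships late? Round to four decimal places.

P(L|A) = 0.91·0.095 + 0.09·0.223 = 0.08645 + 0.02007 = 0.10652
P(L|B) = 0.42·0.245 + 0.58·0.205 = 0.1029 + 0.1189 = 0.2218
By total probability over the outer partition,
P(L) = 0.86·0.10652 + 0.14·0.2218
      = 0.0916072 + 0.031052 = 0.1226592

0.1227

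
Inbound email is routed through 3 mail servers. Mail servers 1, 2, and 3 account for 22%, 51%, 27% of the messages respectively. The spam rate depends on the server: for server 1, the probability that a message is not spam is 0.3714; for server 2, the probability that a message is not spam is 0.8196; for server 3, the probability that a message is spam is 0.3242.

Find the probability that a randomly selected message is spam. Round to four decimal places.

P(S|1) = 1 − 0.3714 = 0.6286.
P(S|2) = 1 − 0.8196 = 0.1804.
P(S) = P(S|1)·P(1) + P(S|2)·P(2) + P(S|3)·P(3)
      = 0.6286·0.22 + 0.1804·0.51 + 0.3242·0.27
      = 0.138292 + 0.092004 + 0.087534 = 0.31783

P(S) ≈ 0.3178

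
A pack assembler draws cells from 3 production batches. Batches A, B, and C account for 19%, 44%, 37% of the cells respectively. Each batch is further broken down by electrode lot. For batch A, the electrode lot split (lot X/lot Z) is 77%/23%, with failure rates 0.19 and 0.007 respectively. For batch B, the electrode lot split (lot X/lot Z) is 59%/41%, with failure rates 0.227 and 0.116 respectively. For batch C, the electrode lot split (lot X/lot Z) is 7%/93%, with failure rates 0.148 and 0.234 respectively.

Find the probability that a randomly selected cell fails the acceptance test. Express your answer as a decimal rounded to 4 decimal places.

0.1923

P(F|A) = 0.77·0.19 + 0.23·0.007 = 0.1463 + 0.00161 = 0.14791
P(F|B) = 0.59·0.227 + 0.41·0.116 = 0.13393 + 0.04756 = 0.18149
P(F|C) = 0.07·0.148 + 0.93·0.234 = 0.01036 + 0.21762 = 0.22798
Then overall,
P(F) = 0.19·0.14791 + 0.44·0.18149 + 0.37·0.22798
      = 0.0281029 + 0.0798556 + 0.0843526 = 0.1923111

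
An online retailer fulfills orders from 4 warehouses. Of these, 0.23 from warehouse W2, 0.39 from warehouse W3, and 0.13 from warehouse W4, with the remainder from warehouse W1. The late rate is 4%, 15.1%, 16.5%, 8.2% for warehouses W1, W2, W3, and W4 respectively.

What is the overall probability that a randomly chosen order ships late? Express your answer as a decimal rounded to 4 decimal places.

0.1197

P(W1) = 1 − (0.23 + 0.39 + 0.13) = 0.25.
Using total probability over the partition,
P(L) = P(L|W1)·P(W1) + P(L|W2)·P(W2) + P(L|W3)·P(W3) + P(L|W4)·P(W4)
      = 0.04·0.25 + 0.151·0.23 + 0.165·0.39 + 0.082·0.13
      = 0.01 + 0.03473 + 0.06435 + 0.01066 = 0.11974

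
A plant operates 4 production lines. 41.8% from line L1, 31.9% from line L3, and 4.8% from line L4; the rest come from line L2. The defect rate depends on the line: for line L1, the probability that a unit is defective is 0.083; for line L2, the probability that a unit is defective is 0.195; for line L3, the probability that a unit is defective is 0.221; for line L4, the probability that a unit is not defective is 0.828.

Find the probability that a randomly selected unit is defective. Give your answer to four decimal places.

P(L2) = 1 − (0.418 + 0.319 + 0.048) = 0.215.
P(D|L4) = 1 − 0.828 = 0.172.
P(D) = P(D|L1)·P(L1) + P(D|L2)·P(L2) + P(D|L3)·P(L3) + P(D|L4)·P(L4)
      = 0.083·0.418 + 0.195·0.215 + 0.221·0.319 + 0.172·0.048
      = 0.034694 + 0.041925 + 0.070499 + 0.008256 = 0.155374

0.1554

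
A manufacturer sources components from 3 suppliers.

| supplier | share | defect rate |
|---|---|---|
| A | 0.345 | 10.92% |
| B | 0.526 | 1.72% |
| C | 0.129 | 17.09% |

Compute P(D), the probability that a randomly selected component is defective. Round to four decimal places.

0.0688

Summing over the partition,
P(D) = P(D|A)·P(A) + P(D|B)·P(B) + P(D|C)·P(C)
      = 0.1092·0.345 + 0.0172·0.526 + 0.1709·0.129
      = 0.037674 + 0.0090472 + 0.0220461 = 0.0687673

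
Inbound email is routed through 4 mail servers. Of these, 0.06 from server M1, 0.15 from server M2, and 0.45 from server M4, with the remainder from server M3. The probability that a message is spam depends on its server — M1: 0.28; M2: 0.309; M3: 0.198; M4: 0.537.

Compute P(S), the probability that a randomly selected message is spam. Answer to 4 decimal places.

0.3721

P(M3) = 1 − (0.06 + 0.15 + 0.45) = 0.34.
Summing over the partition,
P(S) = P(S|M1)·P(M1) + P(S|M2)·P(M2) + P(S|M3)·P(M3) + P(S|M4)·P(M4)
      = 0.28·0.06 + 0.309·0.15 + 0.198·0.34 + 0.537·0.45
      = 0.0168 + 0.04635 + 0.06732 + 0.24165 = 0.37212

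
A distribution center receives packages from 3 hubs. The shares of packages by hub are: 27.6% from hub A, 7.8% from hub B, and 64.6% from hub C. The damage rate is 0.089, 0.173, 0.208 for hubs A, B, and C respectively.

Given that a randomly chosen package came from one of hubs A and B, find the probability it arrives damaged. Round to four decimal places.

P(D|S) ≈ 0.1075

Let S = {A, B}.
P(S) = 0.276 + 0.078 = 0.354.
P(D ∩ S) = 0.089·0.276 + 0.173·0.078 = 0.024564 + 0.013494 = 0.038058.
P(D | S) = 0.038058 / 0.354 = 0.107508…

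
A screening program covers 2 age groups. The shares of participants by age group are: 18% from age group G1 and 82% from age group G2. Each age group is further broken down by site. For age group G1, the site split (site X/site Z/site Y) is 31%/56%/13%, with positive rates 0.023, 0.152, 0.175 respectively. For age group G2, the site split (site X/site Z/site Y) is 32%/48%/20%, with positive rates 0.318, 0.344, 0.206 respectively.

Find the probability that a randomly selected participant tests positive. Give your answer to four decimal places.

P(T|G1) = 0.31·0.023 + 0.56·0.152 + 0.13·0.175 = 0.00713 + 0.08512 + 0.02275 = 0.115
P(T|G2) = 0.32·0.318 + 0.48·0.344 + 0.2·0.206 = 0.10176 + 0.16512 + 0.0412 = 0.30808
Then overall,
P(T) = 0.18·0.115 + 0.82·0.30808
      = 0.0207 + 0.2526256 = 0.2733256

0.2733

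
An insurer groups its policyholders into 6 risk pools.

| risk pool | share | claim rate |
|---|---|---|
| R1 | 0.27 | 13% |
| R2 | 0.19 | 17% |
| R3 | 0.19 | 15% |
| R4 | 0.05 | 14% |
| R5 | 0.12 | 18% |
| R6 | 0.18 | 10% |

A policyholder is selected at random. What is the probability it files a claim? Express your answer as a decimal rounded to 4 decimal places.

P(C) = P(C|R1)·P(R1) + P(C|R2)·P(R2) + P(C|R3)·P(R3) + P(C|R4)·P(R4) + P(C|R5)·P(R5) + P(C|R6)·P(R6)
      = 0.13·0.27 + 0.17·0.19 + 0.15·0.19 + 0.14·0.05 + 0.18·0.12 + 0.1·0.18
      = 0.0351 + 0.0323 + 0.0285 + 0.007 + 0.0216 + 0.018 = 0.1425

0.1425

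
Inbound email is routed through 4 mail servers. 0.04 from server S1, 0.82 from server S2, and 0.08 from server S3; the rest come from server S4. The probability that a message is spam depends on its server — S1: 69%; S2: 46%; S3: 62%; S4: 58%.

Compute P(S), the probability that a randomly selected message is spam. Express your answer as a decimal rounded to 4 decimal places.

P(S4) = 1 − (0.04 + 0.82 + 0.08) = 0.06.
Summing over the partition,
P(S) = P(S|S1)·P(S1) + P(S|S2)·P(S2) + P(S|S3)·P(S3) + P(S|S4)·P(S4)
      = 0.69·0.04 + 0.46·0.82 + 0.62·0.08 + 0.58·0.06
      = 0.0276 + 0.3772 + 0.0496 + 0.0348 = 0.4892

0.4892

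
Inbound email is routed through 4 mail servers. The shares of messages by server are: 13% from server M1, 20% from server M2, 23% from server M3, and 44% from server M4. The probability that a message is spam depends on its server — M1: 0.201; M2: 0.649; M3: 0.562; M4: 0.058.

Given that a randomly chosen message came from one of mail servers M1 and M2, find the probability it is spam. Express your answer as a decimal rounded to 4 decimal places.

0.4725

Let J = {M1, M2}.
P(J) = 0.13 + 0.2 = 0.33.
P(S ∩ J) = 0.201·0.13 + 0.649·0.2 = 0.02613 + 0.1298 = 0.15593.
P(S | J) = 0.15593 / 0.33 = 0.472515…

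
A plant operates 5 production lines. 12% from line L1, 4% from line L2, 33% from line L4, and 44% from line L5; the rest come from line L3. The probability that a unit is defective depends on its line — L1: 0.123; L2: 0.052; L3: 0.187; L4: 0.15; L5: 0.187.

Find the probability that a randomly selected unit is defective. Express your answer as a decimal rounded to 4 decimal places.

P(L3) = 1 − (0.12 + 0.04 + 0.33 + 0.44) = 0.07.
P(D) = P(D|L1)·P(L1) + P(D|L2)·P(L2) + P(D|L3)·P(L3) + P(D|L4)·P(L4) + P(D|L5)·P(L5)
      = 0.123·0.12 + 0.052·0.04 + 0.187·0.07 + 0.15·0.33 + 0.187·0.44
      = 0.01476 + 0.00208 + 0.01309 + 0.0495 + 0.08228 = 0.16171

0.1617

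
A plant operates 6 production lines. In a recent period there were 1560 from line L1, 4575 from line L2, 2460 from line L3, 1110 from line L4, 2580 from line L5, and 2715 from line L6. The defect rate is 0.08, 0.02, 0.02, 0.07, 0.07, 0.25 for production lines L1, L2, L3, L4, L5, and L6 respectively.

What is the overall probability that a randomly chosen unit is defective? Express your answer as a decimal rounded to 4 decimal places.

0.0802

Total: 1560 + 4575 + 2460 + 1110 + 2580 + 2715 = 15000.
P(L1) = 1560/15000 = 0.104. P(L2) = 4575/15000 = 0.305. P(L3) = 2460/15000 = 0.164. P(L4) = 1110/15000 = 0.074. P(L5) = 2580/15000 = 0.172. P(L6) = 2715/15000 = 0.181.
P(D) = P(D|L1)·P(L1) + P(D|L2)·P(L2) + P(D|L3)·P(L3) + P(D|L4)·P(L4) + P(D|L5)·P(L5) + P(D|L6)·P(L6)
      = 0.08·0.104 + 0.02·0.305 + 0.02·0.164 + 0.07·0.074 + 0.07·0.172 + 0.25·0.181
      = 0.00832 + 0.0061 + 0.00328 + 0.00518 + 0.01204 + 0.04525 = 0.08017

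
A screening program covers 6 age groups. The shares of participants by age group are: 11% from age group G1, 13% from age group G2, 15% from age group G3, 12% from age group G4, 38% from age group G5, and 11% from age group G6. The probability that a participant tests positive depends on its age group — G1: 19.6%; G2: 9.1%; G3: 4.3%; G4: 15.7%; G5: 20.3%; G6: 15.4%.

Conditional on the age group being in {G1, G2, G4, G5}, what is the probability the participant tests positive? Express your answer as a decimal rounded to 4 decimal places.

Let S = {G1, G2, G4, G5}.
P(S) = 0.11 + 0.13 + 0.12 + 0.38 = 0.74.
P(T ∩ S) = 0.196·0.11 + 0.091·0.13 + 0.157·0.12 + 0.203·0.38 = 0.02156 + 0.01183 + 0.01884 + 0.07714 = 0.12937.
P(T | S) = 0.12937 / 0.74 = 0.174824…

P(T|S) ≈ 0.1748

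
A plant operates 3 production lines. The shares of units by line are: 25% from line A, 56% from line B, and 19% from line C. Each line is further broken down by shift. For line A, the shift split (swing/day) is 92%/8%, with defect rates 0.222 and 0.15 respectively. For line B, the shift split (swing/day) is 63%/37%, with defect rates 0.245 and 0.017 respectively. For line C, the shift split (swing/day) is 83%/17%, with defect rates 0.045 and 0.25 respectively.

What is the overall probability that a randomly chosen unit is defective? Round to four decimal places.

0.1592

P(D|A) = 0.92·0.222 + 0.08·0.15 = 0.20424 + 0.012 = 0.21624
P(D|B) = 0.63·0.245 + 0.37·0.017 = 0.15435 + 0.00629 = 0.16064
P(D|C) = 0.83·0.045 + 0.17·0.25 = 0.03735 + 0.0425 = 0.07985
By total probability over the outer partition,
P(D) = 0.25·0.21624 + 0.56·0.16064 + 0.19·0.07985
      = 0.05406 + 0.0899584 + 0.0151715 = 0.1591899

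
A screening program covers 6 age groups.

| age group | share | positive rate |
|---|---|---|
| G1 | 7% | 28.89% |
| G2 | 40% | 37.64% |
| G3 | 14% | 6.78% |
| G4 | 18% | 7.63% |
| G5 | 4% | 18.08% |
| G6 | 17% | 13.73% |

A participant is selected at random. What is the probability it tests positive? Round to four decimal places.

P(T) ≈ 0.2246

P(T) = P(T|G1)·P(G1) + P(T|G2)·P(G2) + P(T|G3)·P(G3) + P(T|G4)·P(G4) + P(T|G5)·P(G5) + P(T|G6)·P(G6)
      = 0.2889·0.07 + 0.3764·0.4 + 0.0678·0.14 + 0.0763·0.18 + 0.1808·0.04 + 0.1373·0.17
      = 0.020223 + 0.15056 + 0.009492 + 0.013734 + 0.007232 + 0.023341 = 0.224582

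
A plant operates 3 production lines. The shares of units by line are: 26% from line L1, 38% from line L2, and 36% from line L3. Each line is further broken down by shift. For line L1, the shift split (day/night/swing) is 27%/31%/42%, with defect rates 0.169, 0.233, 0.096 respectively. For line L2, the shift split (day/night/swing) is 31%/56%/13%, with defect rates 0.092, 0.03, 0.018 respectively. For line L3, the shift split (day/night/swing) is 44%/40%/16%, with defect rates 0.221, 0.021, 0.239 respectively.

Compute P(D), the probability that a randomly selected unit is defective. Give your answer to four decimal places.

0.1110

P(D|L1) = 0.27·0.169 + 0.31·0.233 + 0.42·0.096 = 0.04563 + 0.07223 + 0.04032 = 0.15818
P(D|L2) = 0.31·0.092 + 0.56·0.03 + 0.13·0.018 = 0.02852 + 0.0168 + 0.00234 = 0.04766
P(D|L3) = 0.44·0.221 + 0.4·0.021 + 0.16·0.239 = 0.09724 + 0.0084 + 0.03824 = 0.14388
Then overall,
P(D) = 0.26·0.15818 + 0.38·0.04766 + 0.36·0.14388
      = 0.0411268 + 0.0181108 + 0.0517968 = 0.1110344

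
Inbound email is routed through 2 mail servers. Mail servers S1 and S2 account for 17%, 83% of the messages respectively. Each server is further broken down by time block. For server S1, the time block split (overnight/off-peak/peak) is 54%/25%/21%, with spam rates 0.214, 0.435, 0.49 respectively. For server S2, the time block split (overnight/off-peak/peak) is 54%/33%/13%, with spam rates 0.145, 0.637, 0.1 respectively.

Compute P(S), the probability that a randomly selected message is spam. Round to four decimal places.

0.3059

P(S|S1) = 0.54·0.214 + 0.25·0.435 + 0.21·0.49 = 0.11556 + 0.10875 + 0.1029 = 0.32721
P(S|S2) = 0.54·0.145 + 0.33·0.637 + 0.13·0.1 = 0.0783 + 0.21021 + 0.013 = 0.30151
By total probability over the outer partition,
P(S) = 0.17·0.32721 + 0.83·0.30151
      = 0.0556257 + 0.2502533 = 0.305879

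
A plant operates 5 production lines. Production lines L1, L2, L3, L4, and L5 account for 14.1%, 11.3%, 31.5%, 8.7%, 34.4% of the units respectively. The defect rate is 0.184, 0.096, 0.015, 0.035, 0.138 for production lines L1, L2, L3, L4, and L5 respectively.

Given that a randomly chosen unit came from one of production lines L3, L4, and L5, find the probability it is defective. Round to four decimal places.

Let S = {L3, L4, L5}.
P(S) = 0.315 + 0.087 + 0.344 = 0.746.
P(D ∩ S) = 0.015·0.315 + 0.035·0.087 + 0.138·0.344 = 0.004725 + 0.003045 + 0.047472 = 0.055242.
P(D | S) = 0.055242 / 0.746 = 0.074051…

P(D|S) ≈ 0.0741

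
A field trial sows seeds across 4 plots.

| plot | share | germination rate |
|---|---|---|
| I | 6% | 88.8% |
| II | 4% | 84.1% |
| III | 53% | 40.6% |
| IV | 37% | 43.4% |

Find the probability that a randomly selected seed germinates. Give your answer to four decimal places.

0.4627

P(G) = P(G|I)·P(I) + P(G|II)·P(II) + P(G|III)·P(III) + P(G|IV)·P(IV)
      = 0.888·0.06 + 0.841·0.04 + 0.406·0.53 + 0.434·0.37
      = 0.05328 + 0.03364 + 0.21518 + 0.16058 = 0.46268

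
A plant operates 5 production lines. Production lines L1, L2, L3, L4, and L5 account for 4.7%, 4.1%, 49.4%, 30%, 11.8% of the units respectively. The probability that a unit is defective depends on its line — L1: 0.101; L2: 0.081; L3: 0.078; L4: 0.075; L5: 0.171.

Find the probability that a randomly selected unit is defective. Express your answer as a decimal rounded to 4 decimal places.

P(D) ≈ 0.0893

P(D) = P(D|L1)·P(L1) + P(D|L2)·P(L2) + P(D|L3)·P(L3) + P(D|L4)·P(L4) + P(D|L5)·P(L5)
      = 0.101·0.047 + 0.081·0.041 + 0.078·0.494 + 0.075·0.3 + 0.171·0.118
      = 0.004747 + 0.003321 + 0.038532 + 0.0225 + 0.020178 = 0.089278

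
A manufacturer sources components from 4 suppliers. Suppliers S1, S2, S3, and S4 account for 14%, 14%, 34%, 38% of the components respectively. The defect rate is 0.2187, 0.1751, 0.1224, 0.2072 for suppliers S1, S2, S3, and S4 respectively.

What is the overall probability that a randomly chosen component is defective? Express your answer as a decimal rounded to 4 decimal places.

0.1755

By the law of total probability,
P(D) = P(D|S1)·P(S1) + P(D|S2)·P(S2) + P(D|S3)·P(S3) + P(D|S4)·P(S4)
      = 0.2187·0.14 + 0.1751·0.14 + 0.1224·0.34 + 0.2072·0.38
      = 0.030618 + 0.024514 + 0.041616 + 0.078736 = 0.175484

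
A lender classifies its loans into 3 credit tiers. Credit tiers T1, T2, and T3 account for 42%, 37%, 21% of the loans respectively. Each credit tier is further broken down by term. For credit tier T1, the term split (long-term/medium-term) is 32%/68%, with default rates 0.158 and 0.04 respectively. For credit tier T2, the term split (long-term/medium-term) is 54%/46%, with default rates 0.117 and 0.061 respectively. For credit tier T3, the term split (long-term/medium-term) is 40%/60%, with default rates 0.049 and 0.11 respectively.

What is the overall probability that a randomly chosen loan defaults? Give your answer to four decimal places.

P(D|T1) = 0.32·0.158 + 0.68·0.04 = 0.05056 + 0.0272 = 0.07776
P(D|T2) = 0.54·0.117 + 0.46·0.061 = 0.06318 + 0.02806 = 0.09124
P(D|T3) = 0.4·0.049 + 0.6·0.11 = 0.0196 + 0.066 = 0.0856
By total probability over the outer partition,
P(D) = 0.42·0.07776 + 0.37·0.09124 + 0.21·0.0856
      = 0.0326592 + 0.0337588 + 0.017976 = 0.084394

P(D) ≈ 0.0844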